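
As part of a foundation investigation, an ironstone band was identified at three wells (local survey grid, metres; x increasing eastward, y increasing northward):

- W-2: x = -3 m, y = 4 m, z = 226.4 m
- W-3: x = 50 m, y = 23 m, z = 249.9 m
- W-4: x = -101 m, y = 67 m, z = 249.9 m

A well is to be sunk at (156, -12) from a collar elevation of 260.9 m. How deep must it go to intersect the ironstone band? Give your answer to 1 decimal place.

Let the plane be z = a·x + b·y + c.
W-3−W-2: 53a + 19b = 23.5;  W-4−W-2: −98a + 63b = 23.5.
Solving gives a = 0.19881, b = 0.68227.
Then c = 226.4 − a·-3 − b·4 = 224.27.
At (156, -12): z_contact = 31.01 − 8.19 + 224.27 = 247.09 m.
Depth below ground = 260.9 − 247.09 = 13.8 m.

13.8 m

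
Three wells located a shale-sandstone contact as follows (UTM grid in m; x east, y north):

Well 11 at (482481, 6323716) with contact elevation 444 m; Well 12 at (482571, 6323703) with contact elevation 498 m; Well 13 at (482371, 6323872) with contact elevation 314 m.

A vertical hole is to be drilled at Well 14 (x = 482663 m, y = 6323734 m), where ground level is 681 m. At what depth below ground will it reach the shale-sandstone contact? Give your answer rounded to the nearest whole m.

148 m

Two edge vectors: Well 11→Well 12 = (90, -13, 54), Well 11→Well 13 = (-110, 156, -130).
Normal n = (Well 11→Well 12) × (Well 11→Well 13) = (-6734, 5760, 12610).
So ∂z/∂x = −n_x/n_z = 0.53402062 and ∂z/∂y = −n_y/n_z = −0.45678033.
Intercept c from Well 11: 444 − 257654.80 + 2888549.10 = 2631338.30.
At (482663, 6323734): z_contact = 257752.0 − 2888557.3 + 2631338.30 = 533.0 m.
Depth below ground = 681 − 533.0 = 148 m.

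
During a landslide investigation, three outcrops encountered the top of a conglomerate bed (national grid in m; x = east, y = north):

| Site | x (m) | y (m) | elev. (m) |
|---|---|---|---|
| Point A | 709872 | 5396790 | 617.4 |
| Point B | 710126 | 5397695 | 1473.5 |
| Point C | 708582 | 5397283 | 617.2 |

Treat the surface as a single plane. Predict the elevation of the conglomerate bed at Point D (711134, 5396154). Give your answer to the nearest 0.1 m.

486.3 m

Let the plane be z = a·x + b·y + c.
Point B−Point A: 254a + 905b = 856.1;  Point C−Point A: −1290a + 493b = −0.2.
Solving gives a = 0.326639937, b = 0.854291112.
Then c = 617.4 − a·709872 − b·5396790 = −4841684.87.
At (711134, 5396154): z = 232284.8 + 4609886.4 − 4841684.87 = 486.3 m.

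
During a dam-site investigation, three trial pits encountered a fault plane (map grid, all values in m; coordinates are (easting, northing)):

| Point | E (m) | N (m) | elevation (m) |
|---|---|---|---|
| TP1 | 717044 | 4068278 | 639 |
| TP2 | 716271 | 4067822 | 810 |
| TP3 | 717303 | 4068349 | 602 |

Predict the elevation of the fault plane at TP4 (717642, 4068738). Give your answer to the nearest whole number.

480 m

Two edge vectors: TP1→TP2 = (-773, -456, 171), TP1→TP3 = (259, 71, -37).
Normal n = (TP1→TP2) × (TP1→TP3) = (4731, 15688, 63221).
So ∂z/∂E = −n_x/n_z = −0.07483273 and ∂z/∂N = −n_y/n_z = −0.24814539.
Intercept c from TP1: 639 + 53658.36 + 1009524.45 = 1063821.81.
At (717642, 4068738): z = −53703.1 − 1009638.6 + 1063821.81 = 480.1 m.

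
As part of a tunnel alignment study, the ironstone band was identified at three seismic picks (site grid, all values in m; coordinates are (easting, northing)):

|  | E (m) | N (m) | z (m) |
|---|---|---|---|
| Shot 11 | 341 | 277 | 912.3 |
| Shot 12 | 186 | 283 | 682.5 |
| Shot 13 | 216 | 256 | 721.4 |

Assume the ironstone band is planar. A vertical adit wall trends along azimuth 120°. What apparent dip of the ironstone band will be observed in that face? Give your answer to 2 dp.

Let the plane be z = a·E + b·N + c.
Shot 12−Shot 11: −155a + 6b = −229.8;  Shot 13−Shot 11: −125a − 21b = −190.9.
Solving gives a = 1.49094, b = 0.21586.
Unit vector along 120° is (sin 120°, cos 120°) = (0.8660, -0.5000).
Slope in that direction = a·(0.8660) + b·(-0.5000) = 1.18326.
Apparent dip = arctan|1.18326| = 49.80° (true dip is 56.4°, so apparent ≤ true as expected).

49.80°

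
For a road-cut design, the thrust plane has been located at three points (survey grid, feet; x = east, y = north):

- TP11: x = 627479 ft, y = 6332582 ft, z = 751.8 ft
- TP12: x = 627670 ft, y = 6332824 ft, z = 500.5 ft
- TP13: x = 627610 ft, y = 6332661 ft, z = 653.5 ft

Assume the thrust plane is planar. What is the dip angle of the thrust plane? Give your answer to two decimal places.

41.47°

Let the plane be z = a·x + b·y + c.
TP12−TP11: 191a + 242b = −251.3;  TP13−TP11: 131a + 79b = −98.3.
Solving gives a = −0.23692, b = −0.85144.
Gradient magnitude |∇z| = √(a² + b²) = √(0.05613 + 0.72495) = 0.88379.
True dip = arctan(0.88379) = 41.47°, dipping toward NNE (azimuth ≈ 016°).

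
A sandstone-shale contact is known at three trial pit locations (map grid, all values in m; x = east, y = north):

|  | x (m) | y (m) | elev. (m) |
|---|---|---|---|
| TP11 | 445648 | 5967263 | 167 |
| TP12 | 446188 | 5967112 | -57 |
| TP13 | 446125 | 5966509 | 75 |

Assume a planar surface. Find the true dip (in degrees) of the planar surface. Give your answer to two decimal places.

Two edge vectors: TP11→TP12 = (540, -151, -224), TP11→TP13 = (477, -754, -92).
Normal n = (TP11→TP12) × (TP11→TP13) = (-155004, -57168, -335133).
So ∂z/∂x = −n_x/n_z = −0.46251 and ∂z/∂y = −n_y/n_z = −0.17058.
Gradient magnitude |∇z| = √(a² + b²) = √(0.21392 + 0.02910) = 0.49297.
True dip = arctan(0.49297) = 26.24°, dipping toward ENE (azimuth ≈ 070°).

26.24°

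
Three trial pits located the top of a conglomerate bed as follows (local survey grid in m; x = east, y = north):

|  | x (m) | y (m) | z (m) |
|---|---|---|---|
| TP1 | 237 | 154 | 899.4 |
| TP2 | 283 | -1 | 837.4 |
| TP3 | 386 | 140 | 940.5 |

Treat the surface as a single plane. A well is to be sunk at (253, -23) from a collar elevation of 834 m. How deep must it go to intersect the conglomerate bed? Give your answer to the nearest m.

Two edge vectors: TP1→TP2 = (46, -155, -62), TP1→TP3 = (149, -14, 41.1).
Normal n = (TP1→TP2) × (TP1→TP3) = (-7238.5, -11128.6, 22451).
So ∂z/∂x = −n_x/n_z = 0.32241 and ∂z/∂y = −n_y/n_z = 0.49568.
Intercept c from TP1: 899.4 − 76.41 − 76.34 = 746.65.
At (253, -23): z_contact = 81.6 − 11.4 + 746.65 = 816.8 m.
Depth below ground = 834 − 816.8 = 17 m.

17 m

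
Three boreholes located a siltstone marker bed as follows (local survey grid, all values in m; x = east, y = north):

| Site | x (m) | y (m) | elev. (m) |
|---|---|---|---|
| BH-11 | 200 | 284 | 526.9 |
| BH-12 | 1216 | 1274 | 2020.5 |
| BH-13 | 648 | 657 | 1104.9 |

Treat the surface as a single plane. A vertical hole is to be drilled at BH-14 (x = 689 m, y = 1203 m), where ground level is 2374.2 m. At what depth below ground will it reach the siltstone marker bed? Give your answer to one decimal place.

Two edge vectors: BH-11→BH-12 = (1016, 990, 1493.6), BH-11→BH-13 = (448, 373, 578).
Normal n = (BH-11→BH-12) × (BH-11→BH-13) = (15107.2, 81884.8, -64552).
So ∂z/∂x = −n_x/n_z = 0.234031 and ∂z/∂y = −n_y/n_z = 1.268509.
Intercept c from BH-11: 526.9 − 46.81 − 360.26 = 119.84.
At (689, 1203): z_contact = 161.25 + 1526.02 + 119.84 = 1807.10 m.
Depth below ground = 2374.2 − 1807.10 = 567.1 m.

567.1 m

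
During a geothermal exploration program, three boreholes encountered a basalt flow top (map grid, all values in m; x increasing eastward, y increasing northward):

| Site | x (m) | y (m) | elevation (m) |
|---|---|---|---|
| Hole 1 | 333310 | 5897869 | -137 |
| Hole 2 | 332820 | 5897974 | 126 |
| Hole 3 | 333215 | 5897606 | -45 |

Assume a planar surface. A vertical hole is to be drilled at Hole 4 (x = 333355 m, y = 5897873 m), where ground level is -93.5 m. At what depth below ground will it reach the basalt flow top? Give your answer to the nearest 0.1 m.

69.6 m

Let the plane be z = a·x + b·y + c.
Hole 2−Hole 1: −490a + 105b = 263;  Hole 3−Hole 1: −95a − 263b = 92.
Solving gives a = −0.567748208, b = −0.144729735.
Then c = -137 − a·333310 − b·5897869 = 1042696.17.
At (333355, 5897873): z_contact = −189261.70 − 853597.59 + 1042696.17 = -163.13 m.
Depth below ground = -93.5 − (-163.13) = 69.6 m.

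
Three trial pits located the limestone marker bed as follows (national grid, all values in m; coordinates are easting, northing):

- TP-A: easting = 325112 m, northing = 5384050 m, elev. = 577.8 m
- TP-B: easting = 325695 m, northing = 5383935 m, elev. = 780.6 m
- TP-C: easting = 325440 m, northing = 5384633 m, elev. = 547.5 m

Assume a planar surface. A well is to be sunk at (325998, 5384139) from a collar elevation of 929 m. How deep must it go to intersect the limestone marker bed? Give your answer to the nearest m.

102 m

Two edge vectors: TP-A→TP-B = (583, -115, 202.8), TP-A→TP-C = (328, 583, -30.3).
Normal n = (TP-A→TP-B) × (TP-A→TP-C) = (-114747.9, 84183.3, 377609).
So ∂z/∂easting = −n_x/n_z = 0.30388020 and ∂z/∂northing = −n_y/n_z = −0.22293775.
Intercept c from TP-A: 577.8 − 98795.10 + 1200307.98 = 1102090.68.
At (325998, 5384139): z_contact = 99064.3 − 1200327.8 + 1102090.68 = 827.2 m.
Depth below ground = 929 − 827.2 = 102 m.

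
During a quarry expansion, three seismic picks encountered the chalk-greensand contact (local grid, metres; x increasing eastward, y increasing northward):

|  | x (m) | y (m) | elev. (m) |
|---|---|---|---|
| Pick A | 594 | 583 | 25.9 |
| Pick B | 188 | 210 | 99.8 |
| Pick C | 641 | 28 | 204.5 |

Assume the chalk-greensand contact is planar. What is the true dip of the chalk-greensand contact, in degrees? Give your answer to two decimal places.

18.27°

Two edge vectors: Pick A→Pick B = (-406, -373, 73.9), Pick A→Pick C = (47, -555, 178.6).
Normal n = (Pick A→Pick B) × (Pick A→Pick C) = (-25603.3, 75984.9, 242861).
So ∂z/∂x = −n_x/n_z = 0.10542 and ∂z/∂y = −n_y/n_z = −0.31287.
Gradient magnitude |∇z| = √(a² + b²) = √(0.01111 + 0.09789) = 0.33016.
True dip = arctan(0.33016) = 18.27°, dipping toward NNW (azimuth ≈ 341°).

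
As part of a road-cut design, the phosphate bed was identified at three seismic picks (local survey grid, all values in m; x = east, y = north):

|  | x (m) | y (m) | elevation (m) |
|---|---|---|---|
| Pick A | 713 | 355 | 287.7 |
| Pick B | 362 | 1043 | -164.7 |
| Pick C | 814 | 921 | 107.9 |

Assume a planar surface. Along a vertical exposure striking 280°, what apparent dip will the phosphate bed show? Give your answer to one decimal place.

29.1°

Two edge vectors: Pick A→Pick B = (-351, 688, -452.4), Pick A→Pick C = (101, 566, -179.8).
Normal n = (Pick A→Pick B) × (Pick A→Pick C) = (132356, -108802.2, -268154).
So ∂z/∂x = −n_x/n_z = 0.49358 and ∂z/∂y = −n_y/n_z = −0.40575.
Unit vector along 280° is (sin 280°, cos 280°) = (-0.9848, 0.1736).
Slope in that direction = a·(-0.9848) + b·(0.1736) = −0.55654.
Apparent dip = arctan|0.55654| = 29.1° (true dip is 32.6°, so apparent ≤ true as expected).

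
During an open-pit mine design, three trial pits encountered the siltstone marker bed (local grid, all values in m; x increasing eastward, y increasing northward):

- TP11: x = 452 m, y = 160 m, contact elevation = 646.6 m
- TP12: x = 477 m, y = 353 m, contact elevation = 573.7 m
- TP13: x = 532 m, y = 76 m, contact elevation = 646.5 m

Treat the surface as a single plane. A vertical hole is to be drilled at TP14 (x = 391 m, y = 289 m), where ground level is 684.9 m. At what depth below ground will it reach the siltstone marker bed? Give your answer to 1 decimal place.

Two edge vectors: TP11→TP12 = (25, 193, -72.9), TP11→TP13 = (80, -84, -0.1).
Normal n = (TP11→TP12) × (TP11→TP13) = (-6142.9, -5829.5, -17540).
So ∂z/∂x = −n_x/n_z = −0.35022 and ∂z/∂y = −n_y/n_z = −0.33235.
Intercept c from TP11: 646.6 + 158.30 + 53.18 = 858.08.
At (391, 289): z_contact = −136.94 − 96.05 + 858.08 = 625.09 m.
Depth below ground = 684.9 − 625.09 = 59.8 m.

59.8 m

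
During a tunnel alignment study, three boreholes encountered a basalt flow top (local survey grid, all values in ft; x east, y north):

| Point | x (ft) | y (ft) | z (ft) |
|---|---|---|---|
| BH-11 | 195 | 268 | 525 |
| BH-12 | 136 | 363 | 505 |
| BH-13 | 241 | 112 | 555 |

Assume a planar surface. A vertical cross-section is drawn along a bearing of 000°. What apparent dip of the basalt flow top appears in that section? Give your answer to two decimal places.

9.97°

Two edge vectors: BH-11→BH-12 = (-59, 95, -20), BH-11→BH-13 = (46, -156, 30).
Normal n = (BH-11→BH-12) × (BH-11→BH-13) = (-270, 850, 4834).
So ∂z/∂x = −n_x/n_z = 0.05585 and ∂z/∂y = −n_y/n_z = −0.17584.
Unit vector along 000° is (sin 0°, cos 0°) = (0.0000, 1.0000).
Slope in that direction = a·(0.0000) + b·(1.0000) = −0.17584.
Apparent dip = arctan|0.17584| = 9.97° (true dip is 10.5°, so apparent ≤ true as expected).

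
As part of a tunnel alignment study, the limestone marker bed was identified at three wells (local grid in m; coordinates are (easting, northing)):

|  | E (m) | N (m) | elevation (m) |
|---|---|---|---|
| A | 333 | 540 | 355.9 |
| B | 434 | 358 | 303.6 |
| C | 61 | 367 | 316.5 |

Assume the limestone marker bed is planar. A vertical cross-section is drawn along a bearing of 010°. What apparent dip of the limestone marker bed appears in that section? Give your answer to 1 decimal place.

14.7°

Let the plane be z = a·E + b·N + c.
B−A: 101a − 182b = −52.3;  C−A: −272a − 173b = −39.4.
Solving gives a = −0.02803, b = 0.27181.
Unit vector along 010° is (sin 10°, cos 10°) = (0.1736, 0.9848).
Slope in that direction = a·(0.1736) + b·(0.9848) = 0.26281.
Apparent dip = arctan|0.26281| = 14.7° (true dip is 15.3°, so apparent ≤ true as expected).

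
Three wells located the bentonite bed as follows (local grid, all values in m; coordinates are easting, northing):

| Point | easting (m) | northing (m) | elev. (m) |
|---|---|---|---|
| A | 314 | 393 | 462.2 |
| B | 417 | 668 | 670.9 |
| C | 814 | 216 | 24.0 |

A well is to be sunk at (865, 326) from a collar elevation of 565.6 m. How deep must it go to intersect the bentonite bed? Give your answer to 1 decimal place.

463.4 m

Let the plane be z = a·easting + b·northing + c.
B−A: 103a + 275b = 208.7;  C−A: 500a − 177b = −438.2.
Solving gives a = −0.53660, b = 0.95989.
Then c = 462.2 − a·314 − b·393 = 253.46.
At (865, 326): z_contact = −464.16 + 312.92 + 253.46 = 102.22 m.
Depth below ground = 565.6 − 102.22 = 463.4 m.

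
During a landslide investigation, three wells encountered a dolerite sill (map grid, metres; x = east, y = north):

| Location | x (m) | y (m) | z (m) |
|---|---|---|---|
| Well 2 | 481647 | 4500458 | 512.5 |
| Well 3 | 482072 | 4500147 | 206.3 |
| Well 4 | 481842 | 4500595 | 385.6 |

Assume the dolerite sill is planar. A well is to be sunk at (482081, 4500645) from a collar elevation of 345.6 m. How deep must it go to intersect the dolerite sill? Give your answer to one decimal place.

121.3 m

Let the plane be z = a·x + b·y + c.
Well 3−Well 2: 425a − 311b = −306.2;  Well 4−Well 2: 195a + 137b = −126.9.
Solving gives a = −0.684910406, b = 0.048595104.
Then c = 512.5 − a·481647 − b·4500458 = 111697.32.
At (482081, 4500645): z_contact = −330182.29 + 218709.31 + 111697.32 = 224.34 m.
Depth below ground = 345.6 − 224.34 = 121.3 m.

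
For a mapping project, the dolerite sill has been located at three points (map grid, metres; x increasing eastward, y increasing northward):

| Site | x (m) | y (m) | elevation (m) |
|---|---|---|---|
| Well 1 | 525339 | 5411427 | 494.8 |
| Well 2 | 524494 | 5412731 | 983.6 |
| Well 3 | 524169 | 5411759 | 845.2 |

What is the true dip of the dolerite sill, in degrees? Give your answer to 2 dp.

Let the plane be z = a·x + b·y + c.
Well 2−Well 1: −845a + 1304b = 488.8;  Well 3−Well 1: −1170a + 332b = 350.4.
Solving gives a = −0.23663, b = 0.22151.
Gradient magnitude |∇z| = √(a² + b²) = √(0.05599 + 0.04907) = 0.32413.
True dip = arctan(0.32413) = 17.96°, dipping toward SE (azimuth ≈ 133°).

17.96°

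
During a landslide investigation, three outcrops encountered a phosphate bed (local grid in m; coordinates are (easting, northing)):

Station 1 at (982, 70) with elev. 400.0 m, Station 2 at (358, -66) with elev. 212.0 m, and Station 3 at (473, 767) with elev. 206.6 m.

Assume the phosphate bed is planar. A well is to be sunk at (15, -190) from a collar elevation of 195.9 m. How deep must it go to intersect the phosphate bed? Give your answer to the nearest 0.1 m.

84.8 m

Let the plane be z = a·E + b·N + c.
Station 2−Station 1: −624a − 136b = −188;  Station 3−Station 1: −509a + 697b = −193.4.
Solving gives a = 0.31209, b = −0.04957.
Then c = 400 − a·982 − b·70 = 97.00.
At (15, -190): z_contact = 4.68 + 9.42 + 97.00 = 111.10 m.
Depth below ground = 195.9 − 111.10 = 84.8 m.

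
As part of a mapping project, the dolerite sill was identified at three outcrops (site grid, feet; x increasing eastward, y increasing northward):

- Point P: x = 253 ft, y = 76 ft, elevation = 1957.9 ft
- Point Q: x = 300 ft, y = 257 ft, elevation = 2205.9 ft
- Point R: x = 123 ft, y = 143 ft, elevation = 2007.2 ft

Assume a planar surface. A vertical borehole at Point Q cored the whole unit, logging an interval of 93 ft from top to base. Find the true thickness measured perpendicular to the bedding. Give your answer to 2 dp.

Let the plane be z = a·x + b·y + c.
Point Q−Point P: 47a + 181b = 248;  Point R−Point P: −130a + 67b = 49.3.
Solving gives a = 0.28834, b = 1.29529.
|∇z| = √(a²+b²) = 1.32700, so dip δ = arctan(1.32700) = 53.00°.
True thickness = vertical thickness × cos δ = 93 × cos 53.00° = 55.97 ft.

55.97 ft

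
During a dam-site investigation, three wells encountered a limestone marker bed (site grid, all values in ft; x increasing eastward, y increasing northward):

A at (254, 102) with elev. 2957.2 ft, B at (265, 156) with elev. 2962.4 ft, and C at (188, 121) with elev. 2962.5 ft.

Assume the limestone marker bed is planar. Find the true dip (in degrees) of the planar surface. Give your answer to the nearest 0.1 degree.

6.7°

Two edge vectors: A→B = (11, 54, 5.2), A→C = (-66, 19, 5.3).
Normal n = (A→B) × (A→C) = (187.4, -401.5, 3773).
So ∂z/∂x = −n_x/n_z = −0.04967 and ∂z/∂y = −n_y/n_z = 0.10641.
Gradient magnitude |∇z| = √(a² + b²) = √(0.00247 + 0.01132) = 0.11743.
True dip = arctan(0.11743) = 6.7°, dipping toward SSE (azimuth ≈ 155°).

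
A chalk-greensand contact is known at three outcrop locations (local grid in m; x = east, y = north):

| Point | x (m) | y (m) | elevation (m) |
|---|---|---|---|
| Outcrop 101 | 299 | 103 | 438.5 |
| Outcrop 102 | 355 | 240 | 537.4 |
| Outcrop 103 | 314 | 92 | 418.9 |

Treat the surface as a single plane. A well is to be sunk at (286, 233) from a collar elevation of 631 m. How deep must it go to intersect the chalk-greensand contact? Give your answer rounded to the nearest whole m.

Two edge vectors: Outcrop 101→Outcrop 102 = (56, 137, 98.9), Outcrop 101→Outcrop 103 = (15, -11, -19.6).
Normal n = (Outcrop 101→Outcrop 102) × (Outcrop 101→Outcrop 103) = (-1597.3, 2581.1, -2671).
So ∂z/∂x = −n_x/n_z = −0.59802 and ∂z/∂y = −n_y/n_z = 0.96634.
Intercept c from Outcrop 101: 438.5 + 178.81 − 99.53 = 517.77.
At (286, 233): z_contact = −171.0 + 225.2 + 517.77 = 571.9 m.
Depth below ground = 631 − 571.9 = 59 m.

59 m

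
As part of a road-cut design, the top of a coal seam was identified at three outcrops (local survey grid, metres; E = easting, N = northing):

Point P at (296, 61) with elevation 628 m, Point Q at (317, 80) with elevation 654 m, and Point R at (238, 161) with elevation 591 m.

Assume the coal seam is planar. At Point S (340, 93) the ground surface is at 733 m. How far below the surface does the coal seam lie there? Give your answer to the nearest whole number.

Two edge vectors: Point P→Point Q = (21, 19, 26), Point P→Point R = (-58, 100, -37).
Normal n = (Point P→Point Q) × (Point P→Point R) = (-3303, -731, 3202).
So ∂z/∂E = −n_x/n_z = 1.03154 and ∂z/∂N = −n_y/n_z = 0.22829.
Intercept c from Point P: 628 − 305.34 − 13.93 = 308.74.
At (340, 93): z_contact = 350.7 + 21.2 + 308.74 = 680.7 m.
Depth below ground = 733 − 680.7 = 52 m.

52 m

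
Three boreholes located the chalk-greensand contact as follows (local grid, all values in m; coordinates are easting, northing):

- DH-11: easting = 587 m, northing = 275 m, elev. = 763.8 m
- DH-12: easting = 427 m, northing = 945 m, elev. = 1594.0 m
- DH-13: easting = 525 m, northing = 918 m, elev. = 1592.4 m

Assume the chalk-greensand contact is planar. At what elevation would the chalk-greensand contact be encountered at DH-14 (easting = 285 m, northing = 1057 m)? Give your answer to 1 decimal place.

1692.7 m

Two edge vectors: DH-11→DH-12 = (-160, 670, 830.2), DH-11→DH-13 = (-62, 643, 828.6).
Normal n = (DH-11→DH-12) × (DH-11→DH-13) = (21343.4, 81103.6, -61340).
So ∂z/∂easting = −n_x/n_z = 0.347952 and ∂z/∂northing = −n_y/n_z = 1.322198.
Intercept c from DH-11: 763.8 − 204.25 − 363.60 = 195.95.
At (285, 1057): z = 99.2 + 1397.6 + 195.95 = 1692.7 m.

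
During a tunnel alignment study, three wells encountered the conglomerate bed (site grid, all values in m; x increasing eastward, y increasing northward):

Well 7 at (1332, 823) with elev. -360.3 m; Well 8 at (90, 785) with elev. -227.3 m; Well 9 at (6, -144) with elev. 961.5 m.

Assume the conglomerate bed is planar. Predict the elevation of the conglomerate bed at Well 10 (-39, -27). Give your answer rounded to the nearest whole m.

Let the plane be z = a·x + b·y + c.
Well 8−Well 7: −1242a − 38b = 133;  Well 9−Well 7: −1326a − 967b = 1321.8.
Solving gives a = −0.06812, b = −1.27350.
Then c = -360.3 − a·1332 − b·823 = 778.53.
At (-39, -27): z = 2.7 + 34.4 + 778.53 = 815.6 m.

816 m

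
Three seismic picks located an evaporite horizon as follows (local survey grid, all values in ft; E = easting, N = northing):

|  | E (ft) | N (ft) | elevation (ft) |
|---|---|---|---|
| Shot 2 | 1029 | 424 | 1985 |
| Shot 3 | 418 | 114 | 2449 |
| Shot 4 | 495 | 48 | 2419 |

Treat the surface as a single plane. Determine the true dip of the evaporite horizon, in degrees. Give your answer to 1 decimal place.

Two edge vectors: Shot 2→Shot 3 = (-611, -310, 464), Shot 2→Shot 4 = (-534, -376, 434).
Normal n = (Shot 2→Shot 3) × (Shot 2→Shot 4) = (39924, 17398, 64196).
So ∂z/∂E = −n_x/n_z = −0.62191 and ∂z/∂N = −n_y/n_z = −0.27101.
Gradient magnitude |∇z| = √(a² + b²) = √(0.38677 + 0.07345) = 0.67839.
True dip = arctan(0.67839) = 34.2°, dipping toward ENE (azimuth ≈ 066°).

34.2°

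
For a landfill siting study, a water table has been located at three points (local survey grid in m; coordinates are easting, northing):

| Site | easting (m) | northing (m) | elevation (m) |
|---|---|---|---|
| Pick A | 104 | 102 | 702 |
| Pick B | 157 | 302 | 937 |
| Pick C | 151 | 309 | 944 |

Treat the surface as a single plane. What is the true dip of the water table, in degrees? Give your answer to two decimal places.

48.85°

Let the plane be z = a·easting + b·northing + c.
Pick B−Pick A: 53a + 200b = 235;  Pick C−Pick A: 47a + 207b = 242.
Solving gives a = 0.15595, b = 1.13367.
Gradient magnitude |∇z| = √(a² + b²) = √(0.02432 + 1.28521) = 1.14435.
True dip = arctan(1.14435) = 48.85°, dipping toward S (azimuth ≈ 188°).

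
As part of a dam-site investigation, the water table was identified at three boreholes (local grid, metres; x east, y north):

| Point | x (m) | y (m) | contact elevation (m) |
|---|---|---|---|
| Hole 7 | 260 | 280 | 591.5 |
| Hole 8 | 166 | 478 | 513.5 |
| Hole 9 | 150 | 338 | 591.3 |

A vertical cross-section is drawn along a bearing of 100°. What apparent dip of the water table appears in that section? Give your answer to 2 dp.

Let the plane be z = a·x + b·y + c.
Hole 8−Hole 7: −94a + 198b = −78;  Hole 9−Hole 7: −110a + 58b = −0.2.
Solving gives a = −0.27464, b = −0.52433.
Unit vector along 100° is (sin 100°, cos 100°) = (0.9848, -0.1736).
Slope in that direction = a·(0.9848) + b·(-0.1736) = −0.17942.
Apparent dip = arctan|0.17942| = 10.17° (true dip is 30.6°, so apparent ≤ true as expected).

10.17°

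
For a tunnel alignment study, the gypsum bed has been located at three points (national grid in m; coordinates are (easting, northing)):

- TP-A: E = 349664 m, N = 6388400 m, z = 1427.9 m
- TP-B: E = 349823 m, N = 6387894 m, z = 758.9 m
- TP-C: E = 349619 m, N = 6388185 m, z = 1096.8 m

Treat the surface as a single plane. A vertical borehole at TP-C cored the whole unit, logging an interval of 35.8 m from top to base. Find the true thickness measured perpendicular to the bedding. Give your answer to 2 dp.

19.75 m

Let the plane be z = a·E + b·N + c.
TP-B−TP-A: 159a − 506b = −669;  TP-C−TP-A: −45a − 215b = −331.1.
Solving gives a = 0.41615, b = 1.45290.
|∇z| = √(a²+b²) = 1.51132, so dip δ = arctan(1.51132) = 56.51°.
True thickness = vertical thickness × cos δ = 35.8 × cos 56.51° = 19.75 m.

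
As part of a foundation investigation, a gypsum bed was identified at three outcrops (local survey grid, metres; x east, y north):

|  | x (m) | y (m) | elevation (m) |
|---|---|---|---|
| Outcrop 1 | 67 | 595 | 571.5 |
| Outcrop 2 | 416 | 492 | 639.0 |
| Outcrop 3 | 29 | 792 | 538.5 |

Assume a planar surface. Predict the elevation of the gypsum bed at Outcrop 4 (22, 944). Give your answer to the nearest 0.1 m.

Let the plane be z = a·x + b·y + c.
Outcrop 2−Outcrop 1: 349a − 103b = 67.5;  Outcrop 3−Outcrop 1: −38a + 197b = −33.
Solving gives a = 0.15266, b = −0.13807.
Then c = 571.5 − a·67 − b·595 = 643.42.
At (22, 944): z = 3.4 − 130.3 + 643.42 = 516.4 m.

516.4 m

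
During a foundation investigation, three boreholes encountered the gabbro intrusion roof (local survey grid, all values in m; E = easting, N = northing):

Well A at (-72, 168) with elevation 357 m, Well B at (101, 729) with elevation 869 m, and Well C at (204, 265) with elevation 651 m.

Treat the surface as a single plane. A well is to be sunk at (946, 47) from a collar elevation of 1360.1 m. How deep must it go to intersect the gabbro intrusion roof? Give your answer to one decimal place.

Let the plane be z = a·E + b·N + c.
Well B−Well A: 173a + 561b = 512;  Well C−Well A: 276a + 97b = 294.
Solving gives a = 0.83496, b = 0.65517.
Then c = 357 − a·-72 − b·168 = 307.05.
At (946, 47): z_contact = 789.87 + 30.79 + 307.05 = 1127.71 m.
Depth below ground = 1360.1 − 1127.71 = 232.4 m.

232.4 m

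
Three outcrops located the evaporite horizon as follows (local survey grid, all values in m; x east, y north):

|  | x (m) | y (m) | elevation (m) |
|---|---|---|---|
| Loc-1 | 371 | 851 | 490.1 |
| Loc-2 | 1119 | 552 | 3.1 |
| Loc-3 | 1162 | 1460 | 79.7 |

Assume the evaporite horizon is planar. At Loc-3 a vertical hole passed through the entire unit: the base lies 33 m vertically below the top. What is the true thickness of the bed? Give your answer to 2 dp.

28.09 m

Let the plane be z = a·x + b·y + c.
Loc-2−Loc-1: 748a − 299b = −487;  Loc-3−Loc-1: 791a + 609b = −410.4.
Solving gives a = −0.60588, b = 0.11305.
|∇z| = √(a²+b²) = 0.61634, so dip δ = arctan(0.61634) = 31.65°.
True thickness = vertical thickness × cos δ = 33 × cos 31.65° = 28.09 m.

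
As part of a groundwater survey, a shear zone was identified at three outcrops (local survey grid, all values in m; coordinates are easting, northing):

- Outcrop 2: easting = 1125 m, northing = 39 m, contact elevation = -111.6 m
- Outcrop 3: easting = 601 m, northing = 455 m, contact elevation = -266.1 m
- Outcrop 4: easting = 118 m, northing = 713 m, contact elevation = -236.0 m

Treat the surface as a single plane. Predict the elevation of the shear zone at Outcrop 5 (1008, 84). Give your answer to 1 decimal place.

-80.2 m

Let the plane be z = a·easting + b·northing + c.
Outcrop 3−Outcrop 2: −524a + 416b = −154.5;  Outcrop 4−Outcrop 2: −1007a + 674b = −124.4.
Solving gives a = −0.796863, b = −1.375135.
Then c = -111.6 − a·1125 − b·39 = 838.50.
At (1008, 84): z = −803.2 − 115.5 + 838.50 = -80.2 m.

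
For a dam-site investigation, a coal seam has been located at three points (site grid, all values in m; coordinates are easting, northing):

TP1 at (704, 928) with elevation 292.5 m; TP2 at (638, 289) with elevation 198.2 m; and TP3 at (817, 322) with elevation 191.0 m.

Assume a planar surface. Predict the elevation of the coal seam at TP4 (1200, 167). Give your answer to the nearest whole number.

141 m

Let the plane be z = a·easting + b·northing + c.
TP2−TP1: −66a − 639b = −94.3;  TP3−TP1: 113a − 606b = −101.5.
Solving gives a = −0.06874, b = 0.15467.
Then c = 292.5 − a·704 − b·928 = 197.35.
At (1200, 167): z = −82.5 + 25.8 + 197.35 = 140.7 m.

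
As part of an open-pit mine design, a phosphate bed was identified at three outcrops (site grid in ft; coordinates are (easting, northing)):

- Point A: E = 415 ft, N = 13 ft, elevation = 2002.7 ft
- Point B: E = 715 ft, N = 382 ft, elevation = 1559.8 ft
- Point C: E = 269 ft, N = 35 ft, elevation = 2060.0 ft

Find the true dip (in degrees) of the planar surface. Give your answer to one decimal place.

43.1°

Let the plane be z = a·E + b·N + c.
Point B−Point A: 300a + 369b = −442.9;  Point C−Point A: −146a + 22b = 57.3.
Solving gives a = −0.51076, b = −0.78502.
Gradient magnitude |∇z| = √(a² + b²) = √(0.26087 + 0.61626) = 0.93655.
True dip = arctan(0.93655) = 43.1°, dipping toward NNE (azimuth ≈ 033°).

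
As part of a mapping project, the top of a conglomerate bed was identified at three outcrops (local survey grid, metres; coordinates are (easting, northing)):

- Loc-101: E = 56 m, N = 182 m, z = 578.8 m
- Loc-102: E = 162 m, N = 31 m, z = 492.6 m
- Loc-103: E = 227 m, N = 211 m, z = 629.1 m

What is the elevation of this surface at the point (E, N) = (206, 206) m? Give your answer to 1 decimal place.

Two edge vectors: Loc-101→Loc-102 = (106, -151, -86.2), Loc-101→Loc-103 = (171, 29, 50.3).
Normal n = (Loc-101→Loc-102) × (Loc-101→Loc-103) = (-5095.5, -20072, 28895).
So ∂z/∂E = −n_x/n_z = 0.17635 and ∂z/∂N = −n_y/n_z = 0.69465.
Intercept c from Loc-101: 578.8 − 9.88 − 126.43 = 442.50.
At (206, 206): z = 36.3 + 143.1 + 442.50 = 621.9 m.

621.9 m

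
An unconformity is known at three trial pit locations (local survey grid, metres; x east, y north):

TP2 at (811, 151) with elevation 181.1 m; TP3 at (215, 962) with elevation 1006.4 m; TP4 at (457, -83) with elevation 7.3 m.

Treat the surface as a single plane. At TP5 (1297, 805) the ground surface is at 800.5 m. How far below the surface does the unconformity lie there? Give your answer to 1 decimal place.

72.1 m

Two edge vectors: TP2→TP3 = (-596, 811, 825.3), TP2→TP4 = (-354, -234, -173.8).
Normal n = (TP2→TP3) × (TP2→TP4) = (52168.4, -395741, 426558).
So ∂z/∂x = −n_x/n_z = −0.122301 and ∂z/∂y = −n_y/n_z = 0.927754.
Intercept c from TP2: 181.1 + 99.19 − 140.09 = 140.20.
At (1297, 805): z_contact = −158.62 + 746.84 + 140.20 = 728.41 m.
Depth below ground = 800.5 − 728.41 = 72.1 m.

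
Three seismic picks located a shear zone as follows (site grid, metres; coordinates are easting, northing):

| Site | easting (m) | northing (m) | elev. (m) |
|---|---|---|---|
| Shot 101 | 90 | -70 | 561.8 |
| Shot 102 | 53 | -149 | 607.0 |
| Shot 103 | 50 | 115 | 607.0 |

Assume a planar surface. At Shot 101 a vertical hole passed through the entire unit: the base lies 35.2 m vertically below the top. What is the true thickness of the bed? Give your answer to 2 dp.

Two edge vectors: Shot 101→Shot 102 = (-37, -79, 45.2), Shot 101→Shot 103 = (-40, 185, 45.2).
Normal n = (Shot 101→Shot 102) × (Shot 101→Shot 103) = (-11932.8, -135.6, -10005).
So ∂z/∂easting = −n_x/n_z = −1.19268 and ∂z/∂northing = −n_y/n_z = −0.01355.
|∇z| = √(a²+b²) = 1.19276, so dip δ = arctan(1.19276) = 50.02°.
True thickness = vertical thickness × cos δ = 35.2 × cos 50.02° = 22.61 m.

22.61 m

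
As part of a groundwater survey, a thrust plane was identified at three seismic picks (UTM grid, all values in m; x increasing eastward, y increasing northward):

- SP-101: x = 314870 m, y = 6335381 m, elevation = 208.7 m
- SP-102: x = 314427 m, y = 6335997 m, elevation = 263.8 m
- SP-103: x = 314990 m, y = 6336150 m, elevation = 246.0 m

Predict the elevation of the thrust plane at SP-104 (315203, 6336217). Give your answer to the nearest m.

Two edge vectors: SP-101→SP-102 = (-443, 616, 55.1), SP-101→SP-103 = (120, 769, 37.3).
Normal n = (SP-101→SP-102) × (SP-101→SP-103) = (-19395.1, 23135.9, -414587).
So ∂z/∂x = −n_x/n_z = −0.04678174 and ∂z/∂y = −n_y/n_z = 0.05580469.
Intercept c from SP-101: 208.7 + 14730.17 − 353543.99 = −338605.12.
At (315203, 6336217): z = −14745.7 + 353590.6 − 338605.12 = 239.8 m.

240 m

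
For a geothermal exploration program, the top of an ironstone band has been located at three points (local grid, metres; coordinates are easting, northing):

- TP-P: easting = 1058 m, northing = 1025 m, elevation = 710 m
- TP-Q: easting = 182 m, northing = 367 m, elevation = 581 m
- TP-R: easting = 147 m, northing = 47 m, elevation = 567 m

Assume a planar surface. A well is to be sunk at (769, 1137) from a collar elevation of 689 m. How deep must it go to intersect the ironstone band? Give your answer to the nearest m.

12 m

Let the plane be z = a·easting + b·northing + c.
TP-Q−TP-P: −876a − 658b = −129;  TP-R−TP-P: −911a − 978b = −143.
Solving gives a = 0.12464, b = 0.03012.
Then c = 710 − a·1058 − b·1025 = 547.26.
At (769, 1137): z_contact = 95.8 + 34.2 + 547.26 = 677.4 m.
Depth below ground = 689 − 677.4 = 12 m.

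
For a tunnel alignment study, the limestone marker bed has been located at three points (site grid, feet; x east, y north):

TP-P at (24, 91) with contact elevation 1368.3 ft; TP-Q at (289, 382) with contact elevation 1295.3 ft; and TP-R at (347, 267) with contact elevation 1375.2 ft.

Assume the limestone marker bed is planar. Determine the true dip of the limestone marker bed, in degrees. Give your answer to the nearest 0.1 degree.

31.9°

Two edge vectors: TP-P→TP-Q = (265, 291, -73), TP-P→TP-R = (323, 176, 6.9).
Normal n = (TP-P→TP-Q) × (TP-P→TP-R) = (14855.9, -25407.5, -47353).
So ∂z/∂x = −n_x/n_z = 0.31373 and ∂z/∂y = −n_y/n_z = −0.53656.
Gradient magnitude |∇z| = √(a² + b²) = √(0.09842 + 0.28789) = 0.62154.
True dip = arctan(0.62154) = 31.9°, dipping toward NNW (azimuth ≈ 330°).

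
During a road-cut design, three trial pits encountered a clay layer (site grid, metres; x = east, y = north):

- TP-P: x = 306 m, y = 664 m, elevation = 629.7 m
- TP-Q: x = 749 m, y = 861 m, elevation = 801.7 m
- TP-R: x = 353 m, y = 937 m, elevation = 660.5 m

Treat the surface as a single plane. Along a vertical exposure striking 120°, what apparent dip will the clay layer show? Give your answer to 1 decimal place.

Let the plane be z = a·x + b·y + c.
TP-Q−TP-P: 443a + 197b = 172;  TP-R−TP-P: 47a + 273b = 30.8.
Solving gives a = 0.36612, b = 0.04979.
Unit vector along 120° is (sin 120°, cos 120°) = (0.8660, -0.5000).
Slope in that direction = a·(0.8660) + b·(-0.5000) = 0.29218.
Apparent dip = arctan|0.29218| = 16.3° (true dip is 20.3°, so apparent ≤ true as expected).

16.3°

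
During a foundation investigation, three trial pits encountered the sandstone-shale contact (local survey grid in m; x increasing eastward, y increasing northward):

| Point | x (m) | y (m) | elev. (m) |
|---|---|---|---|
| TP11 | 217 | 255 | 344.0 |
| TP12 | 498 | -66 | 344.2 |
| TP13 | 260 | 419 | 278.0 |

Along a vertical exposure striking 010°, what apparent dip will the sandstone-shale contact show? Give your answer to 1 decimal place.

20.1°

Let the plane be z = a·x + b·y + c.
TP12−TP11: 281a − 321b = 0.2;  TP13−TP11: 43a + 164b = −66.
Solving gives a = −0.35322, b = −0.30983.
Unit vector along 010° is (sin 10°, cos 10°) = (0.1736, 0.9848).
Slope in that direction = a·(0.1736) + b·(0.9848) = −0.36646.
Apparent dip = arctan|0.36646| = 20.1° (true dip is 25.2°, so apparent ≤ true as expected).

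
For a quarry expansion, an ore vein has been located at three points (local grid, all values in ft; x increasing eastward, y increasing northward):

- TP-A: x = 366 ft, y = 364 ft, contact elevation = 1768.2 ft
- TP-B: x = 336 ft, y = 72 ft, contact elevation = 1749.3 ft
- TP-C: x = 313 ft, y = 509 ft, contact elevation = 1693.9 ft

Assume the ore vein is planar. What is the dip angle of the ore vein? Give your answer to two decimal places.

50.98°

Let the plane be z = a·x + b·y + c.
TP-B−TP-A: −30a − 292b = −18.9;  TP-C−TP-A: −53a + 145b = −74.3.
Solving gives a = 1.23253, b = −0.06190.
Gradient magnitude |∇z| = √(a² + b²) = √(1.51913 + 0.00383) = 1.23408.
True dip = arctan(1.23408) = 50.98°, dipping toward W (azimuth ≈ 273°).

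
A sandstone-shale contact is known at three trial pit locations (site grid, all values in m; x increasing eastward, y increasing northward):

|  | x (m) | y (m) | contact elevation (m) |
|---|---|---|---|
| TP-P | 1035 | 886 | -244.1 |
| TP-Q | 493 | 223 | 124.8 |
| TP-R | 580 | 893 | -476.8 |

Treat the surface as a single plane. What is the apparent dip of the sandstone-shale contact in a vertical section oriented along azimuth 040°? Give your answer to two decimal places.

Two edge vectors: TP-P→TP-Q = (-542, -663, 368.9), TP-P→TP-R = (-455, 7, -232.7).
Normal n = (TP-P→TP-Q) × (TP-P→TP-R) = (151697.8, -293972.9, -305459).
So ∂z/∂x = −n_x/n_z = 0.49662 and ∂z/∂y = −n_y/n_z = −0.96240.
Unit vector along 040° is (sin 40°, cos 40°) = (0.6428, 0.7660).
Slope in that direction = a·(0.6428) + b·(0.7660) = −0.41802.
Apparent dip = arctan|0.41802| = 22.69° (true dip is 47.3°, so apparent ≤ true as expected).

22.69°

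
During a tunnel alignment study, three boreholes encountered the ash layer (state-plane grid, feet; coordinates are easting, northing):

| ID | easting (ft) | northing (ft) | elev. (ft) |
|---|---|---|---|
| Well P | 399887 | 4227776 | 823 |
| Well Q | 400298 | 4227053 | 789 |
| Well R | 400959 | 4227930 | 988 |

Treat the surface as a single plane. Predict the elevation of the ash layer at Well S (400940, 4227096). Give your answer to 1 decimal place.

881.7 ft

Two edge vectors: Well P→Well Q = (411, -723, -34), Well P→Well R = (1072, 154, 165).
Normal n = (Well P→Well Q) × (Well P→Well R) = (-114059, -104263, 838350).
So ∂z/∂easting = −n_x/n_z = 0.136051768 and ∂z/∂northing = −n_y/n_z = 0.124366911.
Intercept c from Well P: 823 − 54405.33 − 525795.44 = −579377.78.
At (400940, 4227096): z = 54548.6 + 525710.9 − 579377.78 = 881.7 ft.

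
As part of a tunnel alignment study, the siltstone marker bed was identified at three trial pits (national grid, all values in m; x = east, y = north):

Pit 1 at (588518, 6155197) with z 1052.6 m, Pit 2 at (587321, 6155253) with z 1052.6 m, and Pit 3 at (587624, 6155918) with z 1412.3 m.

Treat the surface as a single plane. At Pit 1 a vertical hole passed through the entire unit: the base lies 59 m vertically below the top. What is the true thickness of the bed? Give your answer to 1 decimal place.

52.1 m

Let the plane be z = a·x + b·y + c.
Pit 2−Pit 1: −1197a + 56b = 0;  Pit 3−Pit 1: −894a + 721b = 359.7.
Solving gives a = 0.02478, b = 0.52961.
|∇z| = √(a²+b²) = 0.53019, so dip δ = arctan(0.53019) = 27.93°.
True thickness = vertical thickness × cos δ = 59 × cos 27.93° = 52.1 m.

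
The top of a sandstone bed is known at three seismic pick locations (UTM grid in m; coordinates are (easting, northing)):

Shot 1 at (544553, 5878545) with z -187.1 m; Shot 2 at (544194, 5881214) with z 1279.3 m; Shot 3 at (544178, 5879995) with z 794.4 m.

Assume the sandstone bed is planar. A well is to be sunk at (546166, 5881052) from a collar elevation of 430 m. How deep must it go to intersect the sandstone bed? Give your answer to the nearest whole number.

Let the plane be z = a·E + b·N + c.
Shot 2−Shot 1: −359a + 2669b = 1466.4;  Shot 3−Shot 1: −375a + 1450b = 981.5.
Solving gives a = −1.02710352, b = 0.41126633.
Then c = -187.1 − a·544553 − b·5878545 = −1858522.42.
At (546166, 5881052): z_contact = −560969.0 + 2418678.7 − 1858522.42 = -812.8 m.
Depth below ground = 430 − (-812.8) = 1243 m.

1243 m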